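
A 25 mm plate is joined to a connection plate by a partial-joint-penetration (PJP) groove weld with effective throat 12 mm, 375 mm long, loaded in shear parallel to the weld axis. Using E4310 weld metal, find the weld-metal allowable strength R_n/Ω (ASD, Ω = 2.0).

E43XX → F_EXX = 430 MPa.
Effective throat (given) t_e = 12 mm.
A_we = 12 × 375 = 4500 mm².
F_nw = 0.6 F_EXX = 258 MPa.
R_n/Ω = (258 × 4500) / 2.0 × 10⁻³ = 580.5 kN.

R_n/Ω ≈ 580 kN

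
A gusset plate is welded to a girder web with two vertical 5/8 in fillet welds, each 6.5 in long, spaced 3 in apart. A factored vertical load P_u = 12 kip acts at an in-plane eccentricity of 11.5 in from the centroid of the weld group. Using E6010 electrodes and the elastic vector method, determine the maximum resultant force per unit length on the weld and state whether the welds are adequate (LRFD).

f_max ≈ 7.02 kip/in; adequate

E60XX → F_EXX = 60 ksi.
Total weld length L_w = 13 in. Treat welds as unit-width lines.
Polar moment about centroid: J = 2[d³/12 + d(b/2)²] = 2[6.5³/12 + 6.5×1.5²] = 75.02 in³.
Direct shear f_v = P/L_w = 12 / 13 = 0.9231 kip/in (vertical).
Torsion M = P·e = 12 × 11.5 = 138 kip·in.
Critical point at (x, y) = (1.5, 3.25) from centroid. f_tx = M·y/J = 5.978 kip/in; f_ty = M·x/J = 2.759 kip/in.
Resultant f_max = √[f_tx² + (f_v + f_ty)²] = √[5.978² + (0.9231 + 2.759)²] = 7.021 kip/in.
Capacity per unit length: φr_n = 0.75 × 0.6 × 60 × (0.707 × 0.625) = 11.93 kip/in.
7.021 ≤ 11.93 → adequate.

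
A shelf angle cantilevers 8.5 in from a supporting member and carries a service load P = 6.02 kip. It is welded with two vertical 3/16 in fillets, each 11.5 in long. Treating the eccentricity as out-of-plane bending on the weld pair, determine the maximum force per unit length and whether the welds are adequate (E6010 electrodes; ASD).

f_max ≈ 1.19 kip/in; adequate

E60XX → F_EXX = 60 ksi.
L_w = 2 × 11.5 = 23 in; section modulus (unit throat) S = 2 × L²/6 = 44.08 in².
Direct shear f_v = P/L_w = 6.02/23 = 0.2617 kip/in.
Moment M = P × e = 6.02 × 8.5 = 51.17 kip·in; bending f_b = M/S = 1.161 kip/in.
f_max = √(f_v² + f_b²) = √(0.2617² + 1.161²) = 1.19 kip/in.
r_n/Ω = (1/2.0) × 0.6 × 60 × (0.707 × 0.1875) = 2.386 kip/in → adequate.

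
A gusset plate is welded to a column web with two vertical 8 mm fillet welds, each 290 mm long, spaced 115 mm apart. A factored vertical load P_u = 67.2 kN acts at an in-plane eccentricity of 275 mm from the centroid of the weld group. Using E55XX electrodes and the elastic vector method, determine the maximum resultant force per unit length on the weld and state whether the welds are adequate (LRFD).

E55XX → F_EXX = 550 MPa.
Total weld length L_w = 580 mm. Treat welds as unit-width lines.
Polar moment about centroid: J = 2[d³/12 + d(b/2)²] = 2[290³/12 + 290×57.5²] = 5982000 mm³.
Direct shear f_v = P/L_w = 67.2×10³ / 580 = 115.9 N/mm (vertical).
Torsion M = P·e = 67.2×10³ × 275 = 18480000 N·mm.
Critical point at (x, y) = (57.5, 145) from centroid. f_tx = M·y/J = 447.9 N/mm; f_ty = M·x/J = 177.6 N/mm.
Resultant f_max = √[f_tx² + (f_v + f_ty)²] = √[447.9² + (115.9 + 177.6)²] = 535.5 N/mm.
Capacity per unit length: φr_n = 0.75 × 0.6 × 550 × (0.707 × 8) = 1400 N/mm.
535.5 ≤ 1400 → adequate.

f_max ≈ 535 N/mm; adequate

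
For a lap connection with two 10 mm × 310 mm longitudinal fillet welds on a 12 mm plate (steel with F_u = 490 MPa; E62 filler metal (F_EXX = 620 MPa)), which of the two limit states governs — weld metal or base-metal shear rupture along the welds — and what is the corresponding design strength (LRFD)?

t_e = 0.707 × 10 = 7.07 mm; L = 620 mm.
Weld metal: φR_n = 0.75 × 0.6 × 620 × 7.07 × 620 × 10⁻³ = 1223 kN.
Base metal (shear rupture): φR_n = 0.75 × 0.6 × 490 × 12 × 620 × 10⁻³ = 1641 kN.
Governing: weld metal.

φR_n ≈ 1220 kN (weld metal governs)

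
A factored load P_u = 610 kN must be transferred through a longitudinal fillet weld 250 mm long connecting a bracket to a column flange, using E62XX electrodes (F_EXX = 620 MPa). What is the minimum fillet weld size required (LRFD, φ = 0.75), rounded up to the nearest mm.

Total weld length L = 250 mm.
Required throat t_e = P_u / (φ × 0.6 F_EXX × L) = 610 / (0.75 × 0.6 × 620 × 250 × 10⁻³) = 8.746 mm.
Required leg w = t_e / 0.707 = 12.37 mm → use 13 mm.

w = 13 mm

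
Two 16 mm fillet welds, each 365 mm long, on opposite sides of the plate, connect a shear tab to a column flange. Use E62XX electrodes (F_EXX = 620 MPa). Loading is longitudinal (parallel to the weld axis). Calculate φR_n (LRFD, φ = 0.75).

φR_n ≈ 2300 kN

Effective throat t_e = 0.707 × 16 = 11.31 mm.
Total length L = 730 mm; A_we = 11.31 × 730 = 8258 mm².
F_nw = 0.6 F_EXX = 0.6 × 620 = 372 MPa.
φR_n = 0.75 × 372 × 8258 × 10⁻³ = 2304 kN.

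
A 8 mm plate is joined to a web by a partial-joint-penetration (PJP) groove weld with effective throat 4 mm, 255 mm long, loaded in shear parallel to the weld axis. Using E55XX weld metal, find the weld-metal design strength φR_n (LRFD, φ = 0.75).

E55XX → F_EXX = 550 MPa.
Effective throat (given) t_e = 4 mm.
A_we = 4 × 255 = 1020 mm².
F_nw = 0.6 F_EXX = 330 MPa.
φR_n = 0.75 × 330 × 1020 × 10⁻³ = 252.5 kN.

φR_n ≈ 252 kN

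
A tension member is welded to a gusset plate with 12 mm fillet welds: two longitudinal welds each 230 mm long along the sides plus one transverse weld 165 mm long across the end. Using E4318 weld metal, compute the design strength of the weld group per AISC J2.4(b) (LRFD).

φR_n ≈ 1050 kN

E43XX → F_EXX = 430 MPa.
t_e = 0.707 × 12 = 8.484 mm.
R_nwl = 0.6 × 430 × 8.484 × 460 × 10⁻³ = 1007 kN (longitudinal, 2 welds).
R_nwt = 0.6 × 430 × 8.484 × 165 × 10⁻³ = 361.2 kN (transverse, base value).
(i) R_nwl + R_nwt = 1368 kN; (ii) 0.85 R_nwl + 1.5 R_nwt = 1398 kN.
R_n = max = 1398 kN [governs: (ii)]; φR_n = 1048 kN.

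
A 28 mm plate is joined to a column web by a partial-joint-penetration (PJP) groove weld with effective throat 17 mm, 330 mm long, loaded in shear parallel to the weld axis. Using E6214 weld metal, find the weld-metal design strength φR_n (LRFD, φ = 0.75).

E62XX → F_EXX = 620 MPa.
Effective throat (given) t_e = 17 mm.
A_we = 17 × 330 = 5610 mm².
F_nw = 0.6 F_EXX = 372 MPa.
φR_n = 0.75 × 372 × 5610 × 10⁻³ = 1565 kN.

φR_n ≈ 1570 kN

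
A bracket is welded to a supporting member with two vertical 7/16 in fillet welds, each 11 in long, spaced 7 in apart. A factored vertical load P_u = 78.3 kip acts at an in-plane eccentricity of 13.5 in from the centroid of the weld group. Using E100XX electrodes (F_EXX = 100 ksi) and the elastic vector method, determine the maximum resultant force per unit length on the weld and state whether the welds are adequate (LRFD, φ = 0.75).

Total weld length L_w = 22 in. Treat welds as unit-width lines.
Polar moment about centroid: J = 2[d³/12 + d(b/2)²] = 2[11³/12 + 11×3.5²] = 491.3 in³.
Direct shear f_v = P/L_w = 78.3 / 22 = 3.559 kip/in (vertical).
Torsion M = P·e = 78.3 × 13.5 = 1057 kip·in.
Critical point at (x, y) = (3.5, 5.5) from centroid. f_tx = M·y/J = 11.83 kip/in; f_ty = M·x/J = 7.53 kip/in.
Resultant f_max = √[f_tx² + (f_v + f_ty)²] = √[11.83² + (3.559 + 7.53)²] = 16.22 kip/in.
Capacity per unit length: φr_n = 0.75 × 0.6 × 100 × (0.707 × 0.4375) = 13.92 kip/in.
16.22 > 13.92 → NOT adequate.

f_max ≈ 16.2 kip/in; NOT adequate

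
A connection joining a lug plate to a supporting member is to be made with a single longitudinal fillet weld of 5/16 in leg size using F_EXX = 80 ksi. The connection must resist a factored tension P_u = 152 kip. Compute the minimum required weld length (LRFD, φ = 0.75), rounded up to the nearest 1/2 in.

Throat t_e = 0.707 × 0.3125 = 0.2209 in.
φr_n = 0.75 × 0.6 × 80 × 0.2209 = 7.954 kip/in.
L_req = P_u / φr_n = 152 / 7.954 = 19.11 in total.
Round up → use L = 19.5 in.

L = 19.5 in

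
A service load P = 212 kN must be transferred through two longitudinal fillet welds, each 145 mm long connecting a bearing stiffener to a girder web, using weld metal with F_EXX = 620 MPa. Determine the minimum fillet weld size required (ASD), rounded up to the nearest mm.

w = 6 mm

Total weld length L = 290 mm.
Required throat t_e = P × Ω / (0.6 F_EXX × L) = 212 × 2.0 / (0.6 × 620 × 290 × 10⁻³) = 3.93 mm.
Required leg w = t_e / 0.707 = 5.559 mm → use 6 mm.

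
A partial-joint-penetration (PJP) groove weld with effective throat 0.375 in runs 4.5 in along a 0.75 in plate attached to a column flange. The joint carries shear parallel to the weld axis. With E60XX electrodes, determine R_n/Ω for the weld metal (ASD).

R_n/Ω ≈ 30.4 kips

E60XX → F_EXX = 60 ksi.
Effective throat (given) t_e = 0.375 in.
A_we = 0.375 × 4.5 = 1.688 in².
F_nw = 0.6 F_EXX = 36 ksi.
R_n/Ω = (36 × 1.688) / 2.0 = 30.38 kips.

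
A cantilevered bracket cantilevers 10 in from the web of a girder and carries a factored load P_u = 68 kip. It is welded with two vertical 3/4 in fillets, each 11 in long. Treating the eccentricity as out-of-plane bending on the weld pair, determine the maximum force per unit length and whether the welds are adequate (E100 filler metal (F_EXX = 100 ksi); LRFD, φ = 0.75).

f_max ≈ 17.1 kip/in; adequate

L_w = 2 × 11 = 22 in; section modulus (unit throat) S = 2 × L²/6 = 40.33 in².
Direct shear f_v = P/L_w = 68/22 = 3.091 kip/in.
Moment M = P × e = 68 × 10 = 680 kip·in; bending f_b = M/S = 16.86 kip/in.
f_max = √(f_v² + f_b²) = √(3.091² + 16.86²) = 17.14 kip/in.
φr_n = 0.75 × 0.6 × 100 × (0.707 × 0.75) = 23.86 kip/in → adequate.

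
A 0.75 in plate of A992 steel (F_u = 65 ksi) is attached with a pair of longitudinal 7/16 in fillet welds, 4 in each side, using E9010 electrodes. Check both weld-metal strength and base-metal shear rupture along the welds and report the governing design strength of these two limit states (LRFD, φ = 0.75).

φR_n ≈ 100 kips (weld metal governs)

E90XX → F_EXX = 90 ksi.
t_e = 0.707 × 0.4375 = 0.3093 in; L = 8 in.
Weld metal: φR_n = 0.75 × 0.6 × 90 × 0.3093 × 8 = 100.2 kips.
Base metal (shear rupture): φR_n = 0.75 × 0.6 × 65 × 0.75 × 8 = 175.5 kips.
Governing: weld metal.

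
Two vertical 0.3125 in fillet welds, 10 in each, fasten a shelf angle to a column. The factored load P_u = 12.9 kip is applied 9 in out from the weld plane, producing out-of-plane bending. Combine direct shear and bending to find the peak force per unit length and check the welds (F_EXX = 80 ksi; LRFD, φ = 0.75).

L_w = 2 × 10 = 20 in; section modulus (unit throat) S = 2 × L²/6 = 33.33 in².
Direct shear f_v = P/L_w = 12.9/20 = 0.645 kip/in.
Moment M = P × e = 12.9 × 9 = 116.1 kip·in; bending f_b = M/S = 3.483 kip/in.
f_max = √(f_v² + f_b²) = √(0.645² + 3.483²) = 3.542 kip/in.
φr_n = 0.75 × 0.6 × 80 × (0.707 × 0.3125) = 7.954 kip/in → adequate.

f_max ≈ 3.54 kip/in; adequate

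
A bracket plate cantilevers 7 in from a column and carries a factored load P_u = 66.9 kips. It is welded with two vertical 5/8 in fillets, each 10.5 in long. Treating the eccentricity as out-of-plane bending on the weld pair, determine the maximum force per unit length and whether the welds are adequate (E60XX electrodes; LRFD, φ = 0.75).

E60XX → F_EXX = 60 ksi.
L_w = 2 × 10.5 = 21 in; section modulus (unit throat) S = 2 × L²/6 = 36.75 in².
Direct shear f_v = P/L_w = 66.9/21 = 3.186 kip/in.
Moment M = P × e = 66.9 × 7 = 468.3 kip·in; bending f_b = M/S = 12.74 kip/in.
f_max = √(f_v² + f_b²) = √(3.186² + 12.74²) = 13.14 kip/in.
φr_n = 0.75 × 0.6 × 60 × (0.707 × 0.625) = 11.93 kip/in → NOT adequate.

f_max ≈ 13.1 kip/in; NOT adequate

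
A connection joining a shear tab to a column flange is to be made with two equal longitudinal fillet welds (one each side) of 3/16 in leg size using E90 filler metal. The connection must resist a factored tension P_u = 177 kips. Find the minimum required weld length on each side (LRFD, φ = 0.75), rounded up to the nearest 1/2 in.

L = 16.5 in on each side

E90XX → F_EXX = 90 ksi.
Throat t_e = 0.707 × 0.1875 = 0.1326 in.
φr_n = 0.75 × 0.6 × 90 × 0.1326 = 5.369 kips/in.
L_req = P_u / φr_n = 177 / 5.369 = 32.97 in total.
Per side: 32.97 / 2 = 16.48 in.
Round up → use L = 16.5 in on each side.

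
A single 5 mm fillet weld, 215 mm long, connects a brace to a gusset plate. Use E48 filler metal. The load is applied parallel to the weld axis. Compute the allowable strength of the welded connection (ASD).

R_n/Ω ≈ 109 kN

E48XX → F_EXX = 480 MPa.
Effective throat t_e = 0.707 × 5 = 3.535 mm.
Total length L = 215 mm; A_we = 3.535 × 215 = 760 mm².
F_nw = 0.6 F_EXX = 0.6 × 480 = 288 MPa.
R_n = 288 × 760 × 10⁻³ = 218.9 kN; R_n/Ω = 218.9/2.0 = 109.4 kN.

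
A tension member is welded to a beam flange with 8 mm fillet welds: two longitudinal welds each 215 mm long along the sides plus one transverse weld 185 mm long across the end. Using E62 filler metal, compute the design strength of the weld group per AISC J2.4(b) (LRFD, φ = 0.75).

E62XX → F_EXX = 620 MPa.
t_e = 0.707 × 8 = 5.656 mm.
R_nwl = 0.6 × 620 × 5.656 × 430 × 10⁻³ = 904.7 kN (longitudinal, 2 welds).
R_nwt = 0.6 × 620 × 5.656 × 185 × 10⁻³ = 389.2 kN (transverse, base value).
(i) R_nwl + R_nwt = 1294 kN; (ii) 0.85 R_nwl + 1.5 R_nwt = 1353 kN.
R_n = max = 1353 kN [governs: (ii)]; φR_n = 1015 kN.

φR_n ≈ 1010 kN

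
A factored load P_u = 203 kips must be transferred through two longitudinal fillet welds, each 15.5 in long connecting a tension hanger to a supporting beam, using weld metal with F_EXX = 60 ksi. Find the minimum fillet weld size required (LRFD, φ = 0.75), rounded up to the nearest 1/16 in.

Total weld length L = 31 in.
Required throat t_e = P_u / (φ × 0.6 F_EXX × L) = 203 / (0.75 × 0.6 × 60 × 31) = 0.2425 in.
Required leg w = t_e / 0.707 = 0.343 in → use 3/8 in.

w = 3/8 in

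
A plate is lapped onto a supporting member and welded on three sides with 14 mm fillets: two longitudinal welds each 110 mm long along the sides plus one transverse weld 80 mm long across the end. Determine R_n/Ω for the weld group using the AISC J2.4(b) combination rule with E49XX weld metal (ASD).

E49XX → F_EXX = 490 MPa.
t_e = 0.707 × 14 = 9.898 mm.
R_nwl = 0.6 × 490 × 9.898 × 220 × 10⁻³ = 640.2 kN (longitudinal, 2 welds).
R_nwt = 0.6 × 490 × 9.898 × 80 × 10⁻³ = 232.8 kN (transverse, base value).
(i) R_nwl + R_nwt = 873 kN; (ii) 0.85 R_nwl + 1.5 R_nwt = 893.4 kN.
R_n = max = 893.4 kN [governs: (ii)]; R_n/Ω = 446.7 kN.

R_n/Ω ≈ 447 kN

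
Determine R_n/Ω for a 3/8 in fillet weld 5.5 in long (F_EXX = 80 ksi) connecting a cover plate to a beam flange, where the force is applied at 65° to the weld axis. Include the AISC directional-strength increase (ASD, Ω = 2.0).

t_e = 0.707 × 0.375 = 0.2651 in; A_we = 0.2651 × 5.5 = 1.458 in².
Directional factor: 1.0 + 0.5 sin^1.5(65°) = 1.431.
F_nw = 0.6 × 80 × 1.431 = 68.71 ksi.
R_n/Ω = (68.71 × 1.458) / 2.0 = 50.09 kip.

R_n/Ω ≈ 50.1 kip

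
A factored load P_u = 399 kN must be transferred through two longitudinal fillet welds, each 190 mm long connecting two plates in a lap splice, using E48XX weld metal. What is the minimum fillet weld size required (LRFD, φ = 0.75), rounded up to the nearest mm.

w = 7 mm

E48XX → F_EXX = 480 MPa.
Total weld length L = 380 mm.
Required throat t_e = P_u / (φ × 0.6 F_EXX × L) = 399 / (0.75 × 0.6 × 480 × 380 × 10⁻³) = 4.861 mm.
Required leg w = t_e / 0.707 = 6.876 mm → use 7 mm.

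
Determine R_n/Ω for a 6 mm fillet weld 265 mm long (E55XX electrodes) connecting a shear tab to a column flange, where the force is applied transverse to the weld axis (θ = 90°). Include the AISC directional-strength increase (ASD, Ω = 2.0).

E55XX → F_EXX = 550 MPa.
t_e = 0.707 × 6 = 4.242 mm; A_we = 4.242 × 265 = 1124 mm².
Directional factor: 1.0 + 0.5 sin^1.5(90°) = 1.5.
F_nw = 0.6 × 550 × 1.5 = 495 MPa.
R_n/Ω = (495 × 1124) / 2.0 × 10⁻³ = 278.2 kN.

R_n/Ω ≈ 278 kN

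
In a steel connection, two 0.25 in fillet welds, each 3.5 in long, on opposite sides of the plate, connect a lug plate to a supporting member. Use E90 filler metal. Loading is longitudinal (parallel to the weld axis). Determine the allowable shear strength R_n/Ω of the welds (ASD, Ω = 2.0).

E90XX → F_EXX = 90 ksi.
Effective throat t_e = 0.707 × 0.25 = 0.1767 in.
Total length L = 7 in; A_we = 0.1767 × 7 = 1.237 in².
F_nw = 0.6 F_EXX = 0.6 × 90 = 54 ksi.
R_n = 54 × 1.237 = 66.81 kips; R_n/Ω = 66.81/2.0 = 33.41 kips.

R_n/Ω ≈ 33.4 kips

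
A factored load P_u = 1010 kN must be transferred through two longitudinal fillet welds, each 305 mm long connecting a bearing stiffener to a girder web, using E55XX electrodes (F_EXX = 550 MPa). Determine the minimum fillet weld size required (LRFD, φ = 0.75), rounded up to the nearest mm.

Total weld length L = 610 mm.
Required throat t_e = P_u / (φ × 0.6 F_EXX × L) = 1010 / (0.75 × 0.6 × 550 × 610 × 10⁻³) = 6.69 mm.
Required leg w = t_e / 0.707 = 9.462 mm → use 10 mm.

w = 10 mm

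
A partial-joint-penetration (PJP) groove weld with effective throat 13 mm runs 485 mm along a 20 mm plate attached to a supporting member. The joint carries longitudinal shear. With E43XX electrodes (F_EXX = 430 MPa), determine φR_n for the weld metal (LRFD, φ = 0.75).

φR_n ≈ 1220 kN

Effective throat (given) t_e = 13 mm.
A_we = 13 × 485 = 6305 mm².
F_nw = 0.6 F_EXX = 258 MPa.
φR_n = 0.75 × 258 × 6305 × 10⁻³ = 1220 kN.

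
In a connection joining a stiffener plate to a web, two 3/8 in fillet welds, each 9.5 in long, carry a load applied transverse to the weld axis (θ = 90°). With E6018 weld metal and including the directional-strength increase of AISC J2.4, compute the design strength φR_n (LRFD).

φR_n ≈ 204 kip

E60XX → F_EXX = 60 ksi.
t_e = 0.707 × 0.375 = 0.2651 in; A_we = 0.2651 × 19 = 5.037 in².
Directional factor: 1.0 + 0.5 sin^1.5(90°) = 1.5.
F_nw = 0.6 × 60 × 1.5 = 54 ksi.
φR_n = 0.75 × 54 × 5.037 = 204 kip.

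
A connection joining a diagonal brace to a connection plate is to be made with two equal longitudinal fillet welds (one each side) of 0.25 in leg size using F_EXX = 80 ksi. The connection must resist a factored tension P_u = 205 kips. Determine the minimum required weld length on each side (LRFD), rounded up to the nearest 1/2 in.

L = 16.5 in on each side

Throat t_e = 0.707 × 0.25 = 0.1767 in.
φr_n = 0.75 × 0.6 × 80 × 0.1767 = 6.363 kips/in.
L_req = P_u / φr_n = 205 / 6.363 = 32.22 in total.
Per side: 32.22 / 2 = 16.11 in.
Round up → use L = 16.5 in on each side.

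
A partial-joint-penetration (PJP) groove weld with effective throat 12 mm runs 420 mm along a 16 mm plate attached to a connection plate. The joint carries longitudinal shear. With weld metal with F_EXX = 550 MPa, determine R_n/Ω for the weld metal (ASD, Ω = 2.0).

Effective throat (given) t_e = 12 mm.
A_we = 12 × 420 = 5040 mm².
F_nw = 0.6 F_EXX = 330 MPa.
R_n/Ω = (330 × 5040) / 2.0 × 10⁻³ = 831.6 kN.

R_n/Ω ≈ 832 kN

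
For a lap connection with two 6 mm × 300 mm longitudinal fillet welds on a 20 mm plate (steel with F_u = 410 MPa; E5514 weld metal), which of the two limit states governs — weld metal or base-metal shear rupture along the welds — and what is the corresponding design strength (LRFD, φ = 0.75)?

E55XX → F_EXX = 550 MPa.
t_e = 0.707 × 6 = 4.242 mm; L = 600 mm.
Weld metal: φR_n = 0.75 × 0.6 × 550 × 4.242 × 600 × 10⁻³ = 629.9 kN.
Base metal (shear rupture): φR_n = 0.75 × 0.6 × 410 × 20 × 600 × 10⁻³ = 2214 kN.
Governing: weld metal.

φR_n ≈ 630 kN (weld metal governs)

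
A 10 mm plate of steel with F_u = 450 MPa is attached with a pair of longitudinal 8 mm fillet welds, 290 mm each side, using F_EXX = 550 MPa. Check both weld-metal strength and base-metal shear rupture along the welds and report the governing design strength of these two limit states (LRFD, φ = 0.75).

φR_n ≈ 812 kN (weld metal governs)

t_e = 0.707 × 8 = 5.656 mm; L = 580 mm.
Weld metal: φR_n = 0.75 × 0.6 × 550 × 5.656 × 580 × 10⁻³ = 811.9 kN.
Base metal (shear rupture): φR_n = 0.75 × 0.6 × 450 × 10 × 580 × 10⁻³ = 1174 kN.
Governing: weld metal.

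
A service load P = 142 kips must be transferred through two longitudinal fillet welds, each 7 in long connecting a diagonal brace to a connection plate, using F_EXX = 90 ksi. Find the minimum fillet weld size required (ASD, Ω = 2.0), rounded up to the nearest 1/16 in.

Total weld length L = 14 in.
Required throat t_e = P × Ω / (0.6 F_EXX × L) = 142 × 2.0 / (0.6 × 90 × 14) = 0.3757 in.
Required leg w = t_e / 0.707 = 0.5313 in → use 9/16 in.

w = 9/16 in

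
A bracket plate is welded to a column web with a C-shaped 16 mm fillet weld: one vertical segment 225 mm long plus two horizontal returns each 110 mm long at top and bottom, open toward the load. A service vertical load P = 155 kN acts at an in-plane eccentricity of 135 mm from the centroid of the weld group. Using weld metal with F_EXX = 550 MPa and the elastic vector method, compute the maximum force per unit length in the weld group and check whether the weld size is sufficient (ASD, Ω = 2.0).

f_max ≈ 931 N/mm; adequate

Total weld length L_w = 445 mm. Treat welds as unit-width lines.
Centroid: x̄ = 2×110×55 / 445 = 27.19 mm from the vertical weld.
Polar moment about centroid: J = I_x + I_y = [225³/12 + 2×110×112.5²] + [225×27.19² + 2(110³/12 + 110×27.81²)] = 4292000 mm³.
Direct shear f_v = P/L_w = 155×10³ / 445 = 348.3 N/mm (vertical).
Torsion M = P·e = 155×10³ × 135 = 20925000 N·mm.
Critical point at (x, y) = (82.81, 112.5) from centroid. f_tx = M·y/J = 548.5 N/mm; f_ty = M·x/J = 403.7 N/mm.
Resultant f_max = √[f_tx² + (f_v + f_ty)²] = √[548.5² + (348.3 + 403.7)²] = 930.8 N/mm.
Capacity per unit length: r_n/Ω = (1/2.0) × 0.6 × 550 × (0.707 × 16) = 1866 N/mm.
930.8 ≤ 1866 → adequate.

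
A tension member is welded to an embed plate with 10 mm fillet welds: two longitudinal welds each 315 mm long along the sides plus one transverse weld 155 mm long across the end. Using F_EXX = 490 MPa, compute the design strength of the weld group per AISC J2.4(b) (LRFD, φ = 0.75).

φR_n ≈ 1220 kN

t_e = 0.707 × 10 = 7.07 mm.
R_nwl = 0.6 × 490 × 7.07 × 630 × 10⁻³ = 1310 kN (longitudinal, 2 welds).
R_nwt = 0.6 × 490 × 7.07 × 155 × 10⁻³ = 322.2 kN (transverse, base value).
(i) R_nwl + R_nwt = 1632 kN; (ii) 0.85 R_nwl + 1.5 R_nwt = 1596 kN.
R_n = max = 1632 kN [governs: (i)]; φR_n = 1224 kN.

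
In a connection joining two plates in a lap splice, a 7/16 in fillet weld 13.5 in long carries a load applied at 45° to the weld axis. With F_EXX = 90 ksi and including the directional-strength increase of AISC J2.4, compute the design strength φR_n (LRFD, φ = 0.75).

t_e = 0.707 × 0.4375 = 0.3093 in; A_we = 0.3093 × 13.5 = 4.176 in².
Directional factor: 1.0 + 0.5 sin^1.5(45°) = 1.297.
F_nw = 0.6 × 90 × 1.297 = 70.05 ksi.
φR_n = 0.75 × 70.05 × 4.176 = 219.4 kip.

φR_n ≈ 219 kip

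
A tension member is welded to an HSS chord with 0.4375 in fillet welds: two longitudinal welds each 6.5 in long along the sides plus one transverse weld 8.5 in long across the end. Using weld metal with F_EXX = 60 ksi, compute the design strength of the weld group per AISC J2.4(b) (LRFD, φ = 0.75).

φR_n ≈ 199 kips

t_e = 0.707 × 0.4375 = 0.3093 in.
R_nwl = 0.6 × 60 × 0.3093 × 13 = 144.8 kips (longitudinal, 2 welds).
R_nwt = 0.6 × 60 × 0.3093 × 8.5 = 94.65 kips (transverse, base value).
(i) R_nwl + R_nwt = 239.4 kips; (ii) 0.85 R_nwl + 1.5 R_nwt = 265 kips.
R_n = max = 265 kips [governs: (ii)]; φR_n = 198.8 kips.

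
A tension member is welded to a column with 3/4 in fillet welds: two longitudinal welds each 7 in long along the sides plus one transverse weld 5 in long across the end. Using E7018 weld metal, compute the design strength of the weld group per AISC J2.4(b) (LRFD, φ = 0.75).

φR_n ≈ 324 kips

E70XX → F_EXX = 70 ksi.
t_e = 0.707 × 0.75 = 0.5302 in.
R_nwl = 0.6 × 70 × 0.5302 × 14 = 311.8 kips (longitudinal, 2 welds).
R_nwt = 0.6 × 70 × 0.5302 × 5 = 111.4 kips (transverse, base value).
(i) R_nwl + R_nwt = 423.1 kips; (ii) 0.85 R_nwl + 1.5 R_nwt = 432 kips.
R_n = max = 432 kips [governs: (ii)]; φR_n = 324 kips.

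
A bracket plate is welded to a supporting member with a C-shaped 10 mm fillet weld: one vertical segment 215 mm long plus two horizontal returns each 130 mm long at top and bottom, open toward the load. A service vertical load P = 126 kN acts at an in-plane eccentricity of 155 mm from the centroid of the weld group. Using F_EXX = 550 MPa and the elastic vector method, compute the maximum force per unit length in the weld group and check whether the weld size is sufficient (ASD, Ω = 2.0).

Total weld length L_w = 475 mm. Treat welds as unit-width lines.
Centroid: x̄ = 2×130×65 / 475 = 35.58 mm from the vertical weld.
Polar moment about centroid: J = I_x + I_y = [215³/12 + 2×130×107.5²] + [215×35.58² + 2(130³/12 + 130×29.42²)] = 4696000 mm³.
Direct shear f_v = P/L_w = 126×10³ / 475 = 265.3 N/mm (vertical).
Torsion M = P·e = 126×10³ × 155 = 19530000 N·mm.
Critical point at (x, y) = (94.42, 107.5) from centroid. f_tx = M·y/J = 447.1 N/mm; f_ty = M·x/J = 392.7 N/mm.
Resultant f_max = √[f_tx² + (f_v + f_ty)²] = √[447.1² + (265.3 + 392.7)²] = 795.4 N/mm.
Capacity per unit length: r_n/Ω = (1/2.0) × 0.6 × 550 × (0.707 × 10) = 1167 N/mm.
795.4 ≤ 1167 → adequate.

f_max ≈ 795 N/mm; adequate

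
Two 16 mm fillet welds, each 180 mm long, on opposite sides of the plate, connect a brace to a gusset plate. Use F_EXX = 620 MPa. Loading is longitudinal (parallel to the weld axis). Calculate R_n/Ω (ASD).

R_n/Ω ≈ 757 kN

Effective throat t_e = 0.707 × 16 = 11.31 mm.
Total length L = 360 mm; A_we = 11.31 × 360 = 4072 mm².
F_nw = 0.6 F_EXX = 0.6 × 620 = 372 MPa.
R_n = 372 × 4072 × 10⁻³ = 1515 kN; R_n/Ω = 1515/2.0 = 757.5 kN.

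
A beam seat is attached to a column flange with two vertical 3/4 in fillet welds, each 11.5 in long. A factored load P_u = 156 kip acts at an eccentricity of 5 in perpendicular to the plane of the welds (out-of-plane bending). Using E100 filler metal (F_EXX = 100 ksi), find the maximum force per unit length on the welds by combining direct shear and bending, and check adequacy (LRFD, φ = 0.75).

f_max ≈ 18.9 kip/in; adequate

L_w = 2 × 11.5 = 23 in; section modulus (unit throat) S = 2 × L²/6 = 44.08 in².
Direct shear f_v = P/L_w = 156/23 = 6.783 kip/in.
Moment M = P × e = 156 × 5 = 780 kip·in; bending f_b = M/S = 17.69 kip/in.
f_max = √(f_v² + f_b²) = √(6.783² + 17.69²) = 18.95 kip/in.
φr_n = 0.75 × 0.6 × 100 × (0.707 × 0.75) = 23.86 kip/in → adequate.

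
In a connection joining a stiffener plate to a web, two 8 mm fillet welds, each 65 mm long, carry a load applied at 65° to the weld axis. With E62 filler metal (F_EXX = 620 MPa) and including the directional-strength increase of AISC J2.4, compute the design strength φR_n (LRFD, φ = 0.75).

φR_n ≈ 294 kN

t_e = 0.707 × 8 = 5.656 mm; A_we = 5.656 × 130 = 735.3 mm².
Directional factor: 1.0 + 0.5 sin^1.5(65°) = 1.431.
F_nw = 0.6 × 620 × 1.431 = 532.5 MPa.
φR_n = 0.75 × 532.5 × 735.3 × 10⁻³ = 293.6 kN.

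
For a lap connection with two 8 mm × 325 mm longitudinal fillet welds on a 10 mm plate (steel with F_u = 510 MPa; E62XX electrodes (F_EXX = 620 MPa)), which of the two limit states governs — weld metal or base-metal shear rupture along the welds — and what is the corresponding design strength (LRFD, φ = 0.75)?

φR_n ≈ 1030 kN (weld metal governs)

t_e = 0.707 × 8 = 5.656 mm; L = 650 mm.
Weld metal: φR_n = 0.75 × 0.6 × 620 × 5.656 × 650 × 10⁻³ = 1026 kN.
Base metal (shear rupture): φR_n = 0.75 × 0.6 × 510 × 10 × 650 × 10⁻³ = 1492 kN.
Governing: weld metal.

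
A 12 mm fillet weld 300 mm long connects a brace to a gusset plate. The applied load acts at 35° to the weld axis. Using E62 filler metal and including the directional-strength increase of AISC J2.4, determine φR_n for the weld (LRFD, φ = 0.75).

E62XX → F_EXX = 620 MPa.
t_e = 0.707 × 12 = 8.484 mm; A_we = 8.484 × 300 = 2545 mm².
Directional factor: 1.0 + 0.5 sin^1.5(35°) = 1.217.
F_nw = 0.6 × 620 × 1.217 = 452.8 MPa.
φR_n = 0.75 × 452.8 × 2545 × 10⁻³ = 864.3 kN.

φR_n ≈ 864 kN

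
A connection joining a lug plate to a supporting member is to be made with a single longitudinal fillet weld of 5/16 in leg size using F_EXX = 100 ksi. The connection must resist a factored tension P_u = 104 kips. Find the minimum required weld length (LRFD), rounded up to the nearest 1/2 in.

L = 10.5 in

Throat t_e = 0.707 × 0.3125 = 0.2209 in.
φr_n = 0.75 × 0.6 × 100 × 0.2209 = 9.942 kips/in.
L_req = P_u / φr_n = 104 / 9.942 = 10.46 in total.
Round up → use L = 10.5 in.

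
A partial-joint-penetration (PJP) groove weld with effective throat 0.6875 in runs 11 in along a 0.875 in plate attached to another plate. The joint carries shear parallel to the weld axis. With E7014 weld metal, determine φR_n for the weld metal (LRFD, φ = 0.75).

E70XX → F_EXX = 70 ksi.
Effective throat (given) t_e = 0.6875 in.
A_we = 0.6875 × 11 = 7.562 in².
F_nw = 0.6 F_EXX = 42 ksi.
φR_n = 0.75 × 42 × 7.562 = 238.2 kip.

φR_n ≈ 238 kip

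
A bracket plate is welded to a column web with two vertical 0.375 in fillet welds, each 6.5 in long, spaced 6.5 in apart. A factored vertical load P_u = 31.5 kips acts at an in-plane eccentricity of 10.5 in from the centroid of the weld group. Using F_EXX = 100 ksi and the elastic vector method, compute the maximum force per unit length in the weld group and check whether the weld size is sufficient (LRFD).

f_max ≈ 10.2 kip/in; adequate

Total weld length L_w = 13 in. Treat welds as unit-width lines.
Polar moment about centroid: J = 2[d³/12 + d(b/2)²] = 2[6.5³/12 + 6.5×3.25²] = 183.1 in³.
Direct shear f_v = P/L_w = 31.5 / 13 = 2.423 kip/in (vertical).
Torsion M = P·e = 31.5 × 10.5 = 330.75 kip·in.
Critical point at (x, y) = (3.25, 3.25) from centroid. f_tx = M·y/J = 5.871 kip/in; f_ty = M·x/J = 5.871 kip/in.
Resultant f_max = √[f_tx² + (f_v + f_ty)²] = √[5.871² + (2.423 + 5.871)²] = 10.16 kip/in.
Capacity per unit length: φr_n = 0.75 × 0.6 × 100 × (0.707 × 0.375) = 11.93 kip/in.
10.16 ≤ 11.93 → adequate.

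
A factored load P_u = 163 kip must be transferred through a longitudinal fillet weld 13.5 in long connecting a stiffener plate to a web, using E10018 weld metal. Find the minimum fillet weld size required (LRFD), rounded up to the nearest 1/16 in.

w = 7/16 in

E100XX → F_EXX = 100 ksi.
Total weld length L = 13.5 in.
Required throat t_e = P_u / (φ × 0.6 F_EXX × L) = 163 / (0.75 × 0.6 × 100 × 13.5) = 0.2683 in.
Required leg w = t_e / 0.707 = 0.3795 in → use 7/16 in.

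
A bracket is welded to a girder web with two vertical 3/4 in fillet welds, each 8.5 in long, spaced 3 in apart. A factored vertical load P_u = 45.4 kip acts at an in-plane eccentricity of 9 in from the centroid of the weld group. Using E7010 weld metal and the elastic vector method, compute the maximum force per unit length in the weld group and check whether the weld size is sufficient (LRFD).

E70XX → F_EXX = 70 ksi.
Total weld length L_w = 17 in. Treat welds as unit-width lines.
Polar moment about centroid: J = 2[d³/12 + d(b/2)²] = 2[8.5³/12 + 8.5×1.5²] = 140.6 in³.
Direct shear f_v = P/L_w = 45.4 / 17 = 2.671 kip/in (vertical).
Torsion M = P·e = 45.4 × 9 = 408.6 kip·in.
Critical point at (x, y) = (1.5, 4.25) from centroid. f_tx = M·y/J = 12.35 kip/in; f_ty = M·x/J = 4.359 kip/in.
Resultant f_max = √[f_tx² + (f_v + f_ty)²] = √[12.35² + (2.671 + 4.359)²] = 14.21 kip/in.
Capacity per unit length: φr_n = 0.75 × 0.6 × 70 × (0.707 × 0.75) = 16.7 kip/in.
14.21 ≤ 16.7 → adequate.

f_max ≈ 14.2 kip/in; adequate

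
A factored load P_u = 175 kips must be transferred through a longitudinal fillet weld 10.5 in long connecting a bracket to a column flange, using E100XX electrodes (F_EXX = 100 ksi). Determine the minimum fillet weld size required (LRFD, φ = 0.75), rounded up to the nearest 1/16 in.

Total weld length L = 10.5 in.
Required throat t_e = P_u / (φ × 0.6 F_EXX × L) = 175 / (0.75 × 0.6 × 100 × 10.5) = 0.3704 in.
Required leg w = t_e / 0.707 = 0.5239 in → use 9/16 in.

w = 9/16 in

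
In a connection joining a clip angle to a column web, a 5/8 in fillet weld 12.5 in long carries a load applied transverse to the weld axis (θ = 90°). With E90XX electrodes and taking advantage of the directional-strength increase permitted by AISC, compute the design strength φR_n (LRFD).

E90XX → F_EXX = 90 ksi.
t_e = 0.707 × 0.625 = 0.4419 in; A_we = 0.4419 × 12.5 = 5.523 in².
Directional factor: 1.0 + 0.5 sin^1.5(90°) = 1.5.
F_nw = 0.6 × 90 × 1.5 = 81 ksi.
φR_n = 0.75 × 81 × 5.523 = 335.5 kip.

φR_n ≈ 336 kip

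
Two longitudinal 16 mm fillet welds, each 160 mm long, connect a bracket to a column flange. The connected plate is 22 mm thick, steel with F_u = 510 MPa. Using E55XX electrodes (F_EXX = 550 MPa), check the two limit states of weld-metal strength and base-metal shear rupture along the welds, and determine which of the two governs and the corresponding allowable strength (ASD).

R_n/Ω ≈ 597 kN (weld metal governs)

t_e = 0.707 × 16 = 11.31 mm; L = 320 mm.
Weld metal: R_n/Ω = (1/2.0) × 0.6 × 550 × 11.31 × 320 × 10⁻³ = 597.3 kN.
Base metal (shear rupture): R_n/Ω = (1/2.0) × 0.6 × 510 × 22 × 320 × 10⁻³ = 1077 kN.
Governing: weld metal.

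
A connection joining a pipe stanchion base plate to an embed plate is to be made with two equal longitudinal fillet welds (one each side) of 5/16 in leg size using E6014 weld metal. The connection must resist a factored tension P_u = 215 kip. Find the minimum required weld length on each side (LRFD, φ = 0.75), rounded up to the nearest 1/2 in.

E60XX → F_EXX = 60 ksi.
Throat t_e = 0.707 × 0.3125 = 0.2209 in.
φr_n = 0.75 × 0.6 × 60 × 0.2209 = 5.965 kip/in.
L_req = P_u / φr_n = 215 / 5.965 = 36.04 in total.
Per side: 36.04 / 2 = 18.02 in.
Round up → use L = 18.5 in on each side.

L = 18.5 in on each side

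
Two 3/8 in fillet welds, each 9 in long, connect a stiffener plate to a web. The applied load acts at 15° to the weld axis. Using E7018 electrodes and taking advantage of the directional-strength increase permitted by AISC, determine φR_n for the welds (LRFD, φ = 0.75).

E70XX → F_EXX = 70 ksi.
t_e = 0.707 × 0.375 = 0.2651 in; A_we = 0.2651 × 18 = 4.772 in².
Directional factor: 1.0 + 0.5 sin^1.5(15°) = 1.066.
F_nw = 0.6 × 70 × 1.066 = 44.77 ksi.
φR_n = 0.75 × 44.77 × 4.772 = 160.2 kips.

φR_n ≈ 160 kips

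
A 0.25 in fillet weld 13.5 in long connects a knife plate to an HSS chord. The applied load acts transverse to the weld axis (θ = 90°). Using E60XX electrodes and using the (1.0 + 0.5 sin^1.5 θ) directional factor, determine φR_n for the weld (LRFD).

E60XX → F_EXX = 60 ksi.
t_e = 0.707 × 0.25 = 0.1767 in; A_we = 0.1767 × 13.5 = 2.386 in².
Directional factor: 1.0 + 0.5 sin^1.5(90°) = 1.5.
F_nw = 0.6 × 60 × 1.5 = 54 ksi.
φR_n = 0.75 × 54 × 2.386 = 96.64 kips.

φR_n ≈ 96.6 kips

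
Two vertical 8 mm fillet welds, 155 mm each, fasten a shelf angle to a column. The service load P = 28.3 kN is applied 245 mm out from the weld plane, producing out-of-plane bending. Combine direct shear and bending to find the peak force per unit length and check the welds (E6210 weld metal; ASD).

E62XX → F_EXX = 620 MPa.
L_w = 2 × 155 = 310 mm; section modulus (unit throat) S = 2 × L²/6 = 8008 mm².
Direct shear f_v = P/L_w = 28.3×10³/310 = 91.29 N/mm.
Moment M = P × e = 28.3×10³ × 245 = 6933500 N·mm; bending f_b = M/S = 865.8 N/mm.
f_max = √(f_v² + f_b²) = √(91.29² + 865.8²) = 870.6 N/mm.
r_n/Ω = (1/2.0) × 0.6 × 620 × (0.707 × 8) = 1052 N/mm → adequate.

f_max ≈ 871 N/mm; adequate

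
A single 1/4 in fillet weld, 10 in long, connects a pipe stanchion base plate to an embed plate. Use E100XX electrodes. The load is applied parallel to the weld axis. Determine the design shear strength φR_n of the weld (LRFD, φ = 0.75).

φR_n ≈ 79.5 kips

E100XX → F_EXX = 100 ksi.
Effective throat t_e = 0.707 × 0.25 = 0.1767 in.
Total length L = 10 in; A_we = 0.1767 × 10 = 1.767 in².
F_nw = 0.6 F_EXX = 0.6 × 100 = 60 ksi.
φR_n = 0.75 × 60 × 1.767 = 79.54 kips.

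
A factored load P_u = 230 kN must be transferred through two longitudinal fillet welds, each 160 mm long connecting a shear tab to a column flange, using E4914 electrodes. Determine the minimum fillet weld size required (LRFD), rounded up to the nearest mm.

w = 5 mm

E49XX → F_EXX = 490 MPa.
Total weld length L = 320 mm.
Required throat t_e = P_u / (φ × 0.6 F_EXX × L) = 230 / (0.75 × 0.6 × 490 × 320 × 10⁻³) = 3.26 mm.
Required leg w = t_e / 0.707 = 4.611 mm → use 5 mm.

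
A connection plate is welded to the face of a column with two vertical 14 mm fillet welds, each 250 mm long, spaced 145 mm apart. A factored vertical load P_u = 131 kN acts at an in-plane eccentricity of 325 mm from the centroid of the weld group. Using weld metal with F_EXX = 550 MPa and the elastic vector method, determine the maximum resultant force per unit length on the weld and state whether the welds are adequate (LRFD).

Total weld length L_w = 500 mm. Treat welds as unit-width lines.
Polar moment about centroid: J = 2[d³/12 + d(b/2)²] = 2[250³/12 + 250×72.5²] = 5232000 mm³.
Direct shear f_v = P/L_w = 131×10³ / 500 = 262 N/mm (vertical).
Torsion M = P·e = 131×10³ × 325 = 42575000 N·mm.
Critical point at (x, y) = (72.5, 125) from centroid. f_tx = M·y/J = 1017 N/mm; f_ty = M·x/J = 589.9 N/mm.
Resultant f_max = √[f_tx² + (f_v + f_ty)²] = √[1017² + (262 + 589.9)²] = 1327 N/mm.
Capacity per unit length: φr_n = 0.75 × 0.6 × 550 × (0.707 × 14) = 2450 N/mm.
1327 ≤ 2450 → adequate.

f_max ≈ 1330 N/mm; adequate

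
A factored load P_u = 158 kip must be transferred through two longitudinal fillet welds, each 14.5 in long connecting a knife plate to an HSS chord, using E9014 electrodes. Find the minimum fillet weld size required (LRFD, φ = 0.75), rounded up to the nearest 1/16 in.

w = 1/4 in

E90XX → F_EXX = 90 ksi.
Total weld length L = 29 in.
Required throat t_e = P_u / (φ × 0.6 F_EXX × L) = 158 / (0.75 × 0.6 × 90 × 29) = 0.1345 in.
Required leg w = t_e / 0.707 = 0.1903 in → use 1/4 in.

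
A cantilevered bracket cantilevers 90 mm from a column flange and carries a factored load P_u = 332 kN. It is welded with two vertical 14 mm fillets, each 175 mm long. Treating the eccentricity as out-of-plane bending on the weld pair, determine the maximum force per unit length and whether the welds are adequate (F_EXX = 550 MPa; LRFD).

f_max ≈ 3080 N/mm; NOT adequate

L_w = 2 × 175 = 350 mm; section modulus (unit throat) S = 2 × L²/6 = 10210 mm².
Direct shear f_v = P/L_w = 332×10³/350 = 948.6 N/mm.
Moment M = P × e = 332×10³ × 90 = 29880000 N·mm; bending f_b = M/S = 2927 N/mm.
f_max = √(f_v² + f_b²) = √(948.6² + 2927²) = 3077 N/mm.
φr_n = 0.75 × 0.6 × 550 × (0.707 × 14) = 2450 N/mm → NOT adequate.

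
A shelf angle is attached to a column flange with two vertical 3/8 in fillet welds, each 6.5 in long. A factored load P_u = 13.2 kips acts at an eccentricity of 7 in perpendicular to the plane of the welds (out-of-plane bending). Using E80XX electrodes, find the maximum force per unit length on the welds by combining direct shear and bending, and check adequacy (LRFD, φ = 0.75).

E80XX → F_EXX = 80 ksi.
L_w = 2 × 6.5 = 13 in; section modulus (unit throat) S = 2 × L²/6 = 14.08 in².
Direct shear f_v = P/L_w = 13.2/13 = 1.015 kip/in.
Moment M = P × e = 13.2 × 7 = 92.4 kip·in; bending f_b = M/S = 6.561 kip/in.
f_max = √(f_v² + f_b²) = √(1.015² + 6.561²) = 6.639 kip/in.
φr_n = 0.75 × 0.6 × 80 × (0.707 × 0.375) = 9.544 kip/in → adequate.

f_max ≈ 6.64 kip/in; adequate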